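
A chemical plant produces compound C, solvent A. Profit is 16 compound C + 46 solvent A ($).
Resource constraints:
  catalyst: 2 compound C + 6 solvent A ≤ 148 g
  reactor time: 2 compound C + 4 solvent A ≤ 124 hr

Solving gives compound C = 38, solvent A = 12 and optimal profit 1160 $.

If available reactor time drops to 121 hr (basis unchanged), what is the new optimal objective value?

1157

Both catalyst and reactor time are binding at x*.
Dual feasibility on the basic columns requires 2·y_catalyst + 2·y_reactor time = 16, 6·y_catalyst + 4·y_reactor time = 46.
Solving: y_catalyst = 7, y_reactor time = 1.
Δz = y_reactor time·Δb = 1 × (-3) = -3, so new z* = 1160 − 3 = 1157.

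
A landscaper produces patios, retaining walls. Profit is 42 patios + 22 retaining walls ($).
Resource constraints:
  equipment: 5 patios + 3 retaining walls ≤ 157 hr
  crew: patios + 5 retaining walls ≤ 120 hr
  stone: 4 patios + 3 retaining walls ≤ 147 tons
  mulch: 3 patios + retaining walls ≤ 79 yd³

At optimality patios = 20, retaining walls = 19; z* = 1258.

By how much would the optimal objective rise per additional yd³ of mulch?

Binding: equipment and mulch. Non-binding: crew (5 unused), stone (10 unused).
Since crew, stone are not tight, their duals are 0.
The binding rows give the dual system: 5·y_equipment + 3·y_mulch = 42 and 3·y_equipment + 1·y_mulch = 22.
→ y_equipment = 6 and y_mulch = 4.
Shadow price of mulch = 4.

4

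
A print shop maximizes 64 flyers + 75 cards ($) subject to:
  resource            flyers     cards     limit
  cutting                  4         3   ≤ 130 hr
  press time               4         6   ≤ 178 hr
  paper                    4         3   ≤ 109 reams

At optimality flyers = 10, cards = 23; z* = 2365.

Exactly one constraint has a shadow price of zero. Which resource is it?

cutting: 109/130 (slack 21)
press time: 178/178 (binding)
paper: 109/109 (binding)
By complementary slackness, a constraint with positive slack has shadow price 0 → cutting.

cutting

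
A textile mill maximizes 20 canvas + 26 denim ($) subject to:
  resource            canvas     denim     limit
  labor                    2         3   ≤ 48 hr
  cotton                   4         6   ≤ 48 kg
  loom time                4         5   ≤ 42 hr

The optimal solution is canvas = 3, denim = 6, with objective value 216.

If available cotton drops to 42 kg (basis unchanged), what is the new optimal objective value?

At the optimum: labor uses 24 of 48 (slack = 24); cotton uses 48 of 48 (binding); loom time uses 42 of 42 (binding).
By complementary slackness, y = 0 for the non-binding constraint.
The binding rows give the dual system: 4·y_cotton + 4·y_loom time = 20 and 6·y_cotton + 5·y_loom time = 26.
→ y_cotton = 1 and y_loom time = 4.
Δz = y_cotton·Δb = 1 × (-6) = -6, so new z* = 216 − 6 = 210.

210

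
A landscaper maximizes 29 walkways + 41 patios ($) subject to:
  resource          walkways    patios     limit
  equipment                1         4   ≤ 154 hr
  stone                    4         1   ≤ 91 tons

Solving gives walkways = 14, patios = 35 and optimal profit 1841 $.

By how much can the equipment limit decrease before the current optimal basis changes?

131.25

Binding constraints: equipment, stone. The basis is B = [[1,4],[4,1]] with det -15.
Per unit decrease in equipment, x* moves by d = (0.0667, -0.2667).
The basis stays optimal until patios reaches 0; allowable decrease = 131.25 hr.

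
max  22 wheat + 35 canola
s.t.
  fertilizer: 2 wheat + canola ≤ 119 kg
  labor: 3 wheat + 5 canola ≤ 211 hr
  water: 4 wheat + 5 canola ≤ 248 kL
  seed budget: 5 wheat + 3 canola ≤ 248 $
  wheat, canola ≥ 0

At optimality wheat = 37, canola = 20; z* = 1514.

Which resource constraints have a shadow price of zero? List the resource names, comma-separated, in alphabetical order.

fertilizer: 94/119 (slack 25)
labor: 211/211 (binding)
water: 248/248 (binding)
seed budget: 245/248 (slack 3)
By complementary slackness, a constraint with positive slack has shadow price 0 → fertilizer, seed budget.

fertilizer, seed budget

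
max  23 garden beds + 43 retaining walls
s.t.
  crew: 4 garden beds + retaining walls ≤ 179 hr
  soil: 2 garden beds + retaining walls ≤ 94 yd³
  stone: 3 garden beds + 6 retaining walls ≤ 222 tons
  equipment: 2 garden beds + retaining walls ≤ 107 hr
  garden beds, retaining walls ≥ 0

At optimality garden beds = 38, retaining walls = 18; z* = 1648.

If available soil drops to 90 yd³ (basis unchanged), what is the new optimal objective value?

1644

At the optimum: crew uses 170 of 179 (slack = 9); soil uses 94 of 94 (binding); stone uses 222 of 222 (binding); equipment uses 94 of 107 (slack = 13).
By complementary slackness, y = 0 for the non-binding constraints.
The binding rows give the dual system: 2·y_soil + 3·y_stone = 23 and 1·y_soil + 6·y_stone = 43.
Solving: y_soil = 1, y_stone = 7.
Δz = y_soil·Δb = 1 × (-4) = -4, so new z* = 1648 − 4 = 1644.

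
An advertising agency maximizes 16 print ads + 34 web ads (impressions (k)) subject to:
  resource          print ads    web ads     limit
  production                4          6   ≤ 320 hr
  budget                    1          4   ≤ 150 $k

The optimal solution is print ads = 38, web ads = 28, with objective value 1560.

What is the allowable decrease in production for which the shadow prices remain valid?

95

Binding constraints: production, budget. The basis is B = [[4,6],[1,4]] with det 10.
Per unit decrease in production, x* moves by d = (-0.4, 0.1).
The basis stays optimal until print ads reaches 0; allowable decrease = 95 hr.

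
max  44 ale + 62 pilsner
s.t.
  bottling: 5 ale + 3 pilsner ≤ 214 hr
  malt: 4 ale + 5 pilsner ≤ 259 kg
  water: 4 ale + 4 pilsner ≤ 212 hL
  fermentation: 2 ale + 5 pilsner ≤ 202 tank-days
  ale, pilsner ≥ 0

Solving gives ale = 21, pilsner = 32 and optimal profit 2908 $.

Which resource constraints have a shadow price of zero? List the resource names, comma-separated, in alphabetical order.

bottling: 201/214 (slack 13)
malt: 244/259 (slack 15)
water: 212/212 (binding)
fermentation: 202/202 (binding)
By complementary slackness, a constraint with positive slack has shadow price 0 → bottling, malt.

bottling, malt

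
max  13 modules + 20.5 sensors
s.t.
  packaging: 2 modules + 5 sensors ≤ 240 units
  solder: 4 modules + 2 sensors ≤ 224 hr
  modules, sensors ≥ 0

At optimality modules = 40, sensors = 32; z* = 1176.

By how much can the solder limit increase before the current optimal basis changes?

256

Binding constraints: packaging, solder. The basis is B = [[2,5],[4,2]] with det -16.
Per unit increase in solder, x* moves by d = (0.3125, -0.125).
The basis stays optimal until sensors reaches 0; allowable increase = 256 hr.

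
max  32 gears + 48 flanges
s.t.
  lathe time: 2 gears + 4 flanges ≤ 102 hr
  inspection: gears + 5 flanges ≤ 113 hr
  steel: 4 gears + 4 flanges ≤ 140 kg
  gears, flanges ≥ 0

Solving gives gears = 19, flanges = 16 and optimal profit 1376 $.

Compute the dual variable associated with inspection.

Binding: lathe time and steel. Non-binding: inspection (14 unused).
Since inspection is not tight, its dual is 0.
From A_Bᵀ y = c: 2·y_lathe time + 4·y_steel = 32; 4·y_lathe time + 4·y_steel = 48.
This yields shadow prices y_lathe time = 8, y_steel = 4.
Shadow price of inspection = 0.

0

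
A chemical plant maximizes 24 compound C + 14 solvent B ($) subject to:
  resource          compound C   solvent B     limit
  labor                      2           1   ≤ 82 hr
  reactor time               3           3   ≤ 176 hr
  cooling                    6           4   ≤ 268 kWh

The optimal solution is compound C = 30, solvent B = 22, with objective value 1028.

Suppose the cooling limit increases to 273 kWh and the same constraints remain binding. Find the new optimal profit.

At the optimum: labor uses 82 of 82 (binding); reactor time uses 156 of 176 (slack = 20); cooling uses 268 of 268 (binding).
Since reactor time is not tight, its dual is 0.
From A_Bᵀ y = c: 2·y_labor + 6·y_cooling = 24; 1·y_labor + 4·y_cooling = 14.
Solving: y_labor = 6, y_cooling = 2.
Δz = y_cooling·Δb = 2 × (5) = 10, so new z* = 1028 + 10 = 1038.

1038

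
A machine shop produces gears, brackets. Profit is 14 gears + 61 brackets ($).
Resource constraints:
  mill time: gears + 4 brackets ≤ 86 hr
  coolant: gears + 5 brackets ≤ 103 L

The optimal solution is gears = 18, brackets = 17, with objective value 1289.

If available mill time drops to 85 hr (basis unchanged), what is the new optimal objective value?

At the optimum: mill time uses 86 of 86 (binding); coolant uses 103 of 103 (binding).
The binding rows give the dual system: 1·y_mill time + 1·y_coolant = 14 and 4·y_mill time + 5·y_coolant = 61.
This yields shadow prices y_mill time = 9, y_coolant = 5.
Δz = y_mill time·Δb = 9 × (-1) = -9, so new z* = 1289 − 9 = 1280.

1280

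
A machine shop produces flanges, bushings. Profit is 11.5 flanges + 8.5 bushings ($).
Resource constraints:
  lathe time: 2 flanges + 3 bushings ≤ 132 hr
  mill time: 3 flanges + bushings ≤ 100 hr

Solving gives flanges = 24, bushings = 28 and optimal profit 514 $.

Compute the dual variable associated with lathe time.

Check each constraint at x*: lathe time 132/132 (tight); mill time 100/100 (tight).
Dual feasibility on the basic columns requires 2·y_lathe time + 3·y_mill time = 11.5, 3·y_lathe time + 1·y_mill time = 8.5.
Solving: y_lathe time = 2, y_mill time = 2.5.
Shadow price of lathe time = 2.

2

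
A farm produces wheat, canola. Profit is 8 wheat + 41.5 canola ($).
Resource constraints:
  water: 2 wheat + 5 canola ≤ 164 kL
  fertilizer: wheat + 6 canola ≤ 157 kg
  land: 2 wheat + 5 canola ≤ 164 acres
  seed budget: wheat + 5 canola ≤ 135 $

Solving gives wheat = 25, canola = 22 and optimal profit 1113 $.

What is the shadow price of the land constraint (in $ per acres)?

At the optimum: water uses 160 of 164 (slack = 4); fertilizer uses 157 of 157 (binding); land uses 160 of 164 (slack = 4); seed budget uses 135 of 135 (binding).
Since water, land are not tight, their duals are 0.
From A_Bᵀ y = c: 1·y_fertilizer + 1·y_seed budget = 8; 6·y_fertilizer + 5·y_seed budget = 41.5.
Solving: y_fertilizer = 1.5, y_seed budget = 6.5.
Shadow price of land = 0.

0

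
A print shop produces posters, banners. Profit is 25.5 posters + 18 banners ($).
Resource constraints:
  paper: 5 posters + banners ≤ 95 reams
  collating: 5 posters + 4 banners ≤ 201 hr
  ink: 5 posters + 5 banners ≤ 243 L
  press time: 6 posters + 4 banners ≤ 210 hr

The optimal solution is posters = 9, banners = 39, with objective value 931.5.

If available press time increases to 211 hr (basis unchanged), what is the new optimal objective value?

Check each constraint at x*: paper 84/95 (slack 11); collating 201/201 (tight); ink 240/243 (slack 3); press time 210/210 (tight).
Since paper, ink are not tight, their duals are 0.
Dual feasibility on the basic columns requires 5·y_collating + 6·y_press time = 25.5, 4·y_collating + 4·y_press time = 18.
This yields shadow prices y_collating = 1.5, y_press time = 3.
Δz = y_press time·Δb = 3 × (1) = 3, so new z* = 931.5 + 3 = 934.5.

934.5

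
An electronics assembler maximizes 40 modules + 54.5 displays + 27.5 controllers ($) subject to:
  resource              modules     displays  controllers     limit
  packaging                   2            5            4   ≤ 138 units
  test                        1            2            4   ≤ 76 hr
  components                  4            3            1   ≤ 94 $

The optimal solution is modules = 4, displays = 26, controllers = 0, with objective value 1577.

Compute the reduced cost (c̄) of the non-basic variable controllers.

-7

Check each constraint at x*: packaging 138/138 (tight); test 56/76 (slack 20); components 94/94 (tight).
Slack constraints have shadow price 0 (complementary slackness).
Dual feasibility on the basic columns requires 2·y_packaging + 4·y_components = 40, 5·y_packaging + 3·y_components = 54.5.
This yields shadow prices y_packaging = 7, y_components = 6.5.
Reduced cost of controllers: c₃ − yᵀa₃ = 27.5 − (7·4 + 6.5·1) = 27.5 − 34.5 = -7.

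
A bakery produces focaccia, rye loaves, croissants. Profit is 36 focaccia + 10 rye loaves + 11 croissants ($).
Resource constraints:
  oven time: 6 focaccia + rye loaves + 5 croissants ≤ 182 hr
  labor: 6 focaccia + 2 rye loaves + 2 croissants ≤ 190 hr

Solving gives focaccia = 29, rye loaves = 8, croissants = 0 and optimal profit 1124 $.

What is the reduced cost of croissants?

Both oven time and labor are binding at x*.
The binding rows give the dual system: 6·y_oven time + 6·y_labor = 36 and 1·y_oven time + 2·y_labor = 10.
This yields shadow prices y_oven time = 2, y_labor = 4.
Reduced cost of croissants: c₃ − yᵀa₃ = 11 − (2·5 + 4·2) = 11 − 18 = -7.

-7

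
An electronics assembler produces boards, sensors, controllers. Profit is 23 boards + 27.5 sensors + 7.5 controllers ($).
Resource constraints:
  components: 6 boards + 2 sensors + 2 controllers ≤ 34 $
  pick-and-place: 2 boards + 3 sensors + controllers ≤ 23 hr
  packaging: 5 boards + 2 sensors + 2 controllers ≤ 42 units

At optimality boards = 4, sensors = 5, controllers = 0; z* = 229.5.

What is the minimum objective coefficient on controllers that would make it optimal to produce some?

10.5

At the optimum: components uses 34 of 34 (binding); pick-and-place uses 23 of 23 (binding); packaging uses 30 of 42 (slack = 12).
Slack constraints have shadow price 0 (complementary slackness).
From A_Bᵀ y = c: 6·y_components + 2·y_pick-and-place = 23; 2·y_components + 3·y_pick-and-place = 27.5.
→ y_components = 1 and y_pick-and-place = 8.5.
controllers enters the basis when its profit ≥ yᵀa₃ = 1·2 + 8.5·1 = 10.5.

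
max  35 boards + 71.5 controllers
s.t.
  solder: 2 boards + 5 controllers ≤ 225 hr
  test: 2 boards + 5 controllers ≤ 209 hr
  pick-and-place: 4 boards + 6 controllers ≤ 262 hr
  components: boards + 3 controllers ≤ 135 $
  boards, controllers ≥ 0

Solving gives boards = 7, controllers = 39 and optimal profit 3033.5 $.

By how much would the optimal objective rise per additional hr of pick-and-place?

At the optimum: solder uses 209 of 225 (slack = 16); test uses 209 of 209 (binding); pick-and-place uses 262 of 262 (binding); components uses 124 of 135 (slack = 11).
Slack constraints have shadow price 0 (complementary slackness).
Dual feasibility on the basic columns requires 2·y_test + 4·y_pick-and-place = 35, 5·y_test + 6·y_pick-and-place = 71.5.
→ y_test = 9.5 and y_pick-and-place = 4.
Shadow price of pick-and-place = 4.

4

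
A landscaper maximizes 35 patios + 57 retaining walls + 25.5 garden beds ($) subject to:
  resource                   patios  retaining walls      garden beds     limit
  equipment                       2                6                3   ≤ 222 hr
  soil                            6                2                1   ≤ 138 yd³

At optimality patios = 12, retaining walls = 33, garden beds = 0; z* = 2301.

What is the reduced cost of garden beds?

Check each constraint at x*: equipment 222/222 (tight); soil 138/138 (tight).
The binding rows give the dual system: 2·y_equipment + 6·y_soil = 35 and 6·y_equipment + 2·y_soil = 57.
Solving: y_equipment = 8.5, y_soil = 3.
Reduced cost of garden beds: c₃ − yᵀa₃ = 25.5 − (8.5·3 + 3·1) = 25.5 − 28.5 = -3.

-3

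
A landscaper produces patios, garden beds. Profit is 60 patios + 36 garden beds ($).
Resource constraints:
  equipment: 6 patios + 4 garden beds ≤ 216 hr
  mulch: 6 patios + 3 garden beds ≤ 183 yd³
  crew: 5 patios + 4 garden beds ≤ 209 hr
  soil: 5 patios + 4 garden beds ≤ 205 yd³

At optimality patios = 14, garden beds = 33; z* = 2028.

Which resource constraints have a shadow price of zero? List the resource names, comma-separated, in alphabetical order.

crew, soil

equipment: 216/216 (binding)
mulch: 183/183 (binding)
crew: 202/209 (slack 7)
soil: 202/205 (slack 3)
By complementary slackness, a constraint with positive slack has shadow price 0 → crew, soil.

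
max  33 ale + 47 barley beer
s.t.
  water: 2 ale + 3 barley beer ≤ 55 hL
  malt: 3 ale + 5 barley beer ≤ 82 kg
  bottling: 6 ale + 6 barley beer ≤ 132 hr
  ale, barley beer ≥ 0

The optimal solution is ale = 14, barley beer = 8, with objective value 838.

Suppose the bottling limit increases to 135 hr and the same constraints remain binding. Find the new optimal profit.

Check each constraint at x*: water 52/55 (slack 3); malt 82/82 (tight); bottling 132/132 (tight).
By complementary slackness, y = 0 for the non-binding constraint.
From A_Bᵀ y = c: 3·y_malt + 6·y_bottling = 33; 5·y_malt + 6·y_bottling = 47.
Solving: y_malt = 7, y_bottling = 2.
Δz = y_bottling·Δb = 2 × (3) = 6, so new z* = 838 + 6 = 844.

844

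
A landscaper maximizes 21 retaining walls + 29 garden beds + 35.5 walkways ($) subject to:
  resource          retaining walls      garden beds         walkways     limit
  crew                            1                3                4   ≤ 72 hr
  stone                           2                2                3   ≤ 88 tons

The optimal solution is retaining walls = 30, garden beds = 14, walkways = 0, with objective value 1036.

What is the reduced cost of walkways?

At the optimum: crew uses 72 of 72 (binding); stone uses 88 of 88 (binding).
The binding rows give the dual system: 1·y_crew + 2·y_stone = 21 and 3·y_crew + 2·y_stone = 29.
→ y_crew = 4 and y_stone = 8.5.
Reduced cost of walkways: c₃ − yᵀa₃ = 35.5 − (4·4 + 8.5·3) = 35.5 − 41.5 = -6.

-6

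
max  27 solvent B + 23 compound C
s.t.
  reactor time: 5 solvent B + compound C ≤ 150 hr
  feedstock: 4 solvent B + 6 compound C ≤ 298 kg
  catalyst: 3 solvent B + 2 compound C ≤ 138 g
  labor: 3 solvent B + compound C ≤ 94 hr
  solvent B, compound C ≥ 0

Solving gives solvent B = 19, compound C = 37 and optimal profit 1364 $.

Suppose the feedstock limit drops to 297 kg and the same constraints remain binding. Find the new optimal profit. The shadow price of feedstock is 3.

Δb = -1, so new z* = 1364 + (3)·(-1) = 1364 − 3 = 1361.

1361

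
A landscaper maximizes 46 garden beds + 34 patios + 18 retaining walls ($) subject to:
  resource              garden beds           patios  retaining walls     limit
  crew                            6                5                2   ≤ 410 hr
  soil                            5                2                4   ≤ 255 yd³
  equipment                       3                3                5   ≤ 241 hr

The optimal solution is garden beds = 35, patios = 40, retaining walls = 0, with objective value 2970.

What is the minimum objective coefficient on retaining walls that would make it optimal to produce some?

20

Binding: crew and soil. Non-binding: equipment (16 unused).
Slack constraints have shadow price 0 (complementary slackness).
From A_Bᵀ y = c: 6·y_crew + 5·y_soil = 46; 5·y_crew + 2·y_soil = 34.
→ y_crew = 6 and y_soil = 2.
retaining walls enters the basis when its profit ≥ yᵀa₃ = 6·2 + 2·4 = 20.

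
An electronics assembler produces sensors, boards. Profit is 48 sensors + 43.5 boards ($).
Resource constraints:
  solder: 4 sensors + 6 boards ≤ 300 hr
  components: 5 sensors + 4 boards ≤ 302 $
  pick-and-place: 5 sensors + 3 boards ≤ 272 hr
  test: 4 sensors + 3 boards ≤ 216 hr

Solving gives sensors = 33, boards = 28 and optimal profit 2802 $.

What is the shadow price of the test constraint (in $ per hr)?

9.5

Check each constraint at x*: solder 300/300 (tight); components 277/302 (slack 25); pick-and-place 249/272 (slack 23); test 216/216 (tight).
Slack constraints have shadow price 0 (complementary slackness).
Dual feasibility on the basic columns requires 4·y_solder + 4·y_test = 48, 6·y_solder + 3·y_test = 43.5.
This yields shadow prices y_solder = 2.5, y_test = 9.5.
Shadow price of test = 9.5.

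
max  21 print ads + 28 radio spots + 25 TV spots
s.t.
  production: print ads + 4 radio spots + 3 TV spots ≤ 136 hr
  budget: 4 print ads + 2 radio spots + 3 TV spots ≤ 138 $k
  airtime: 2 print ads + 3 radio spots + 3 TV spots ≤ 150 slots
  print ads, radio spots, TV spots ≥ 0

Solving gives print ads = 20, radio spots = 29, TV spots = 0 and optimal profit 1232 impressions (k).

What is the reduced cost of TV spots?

Check each constraint at x*: production 136/136 (tight); budget 138/138 (tight); airtime 127/150 (slack 23).
By complementary slackness, y = 0 for the non-binding constraint.
Dual feasibility on the basic columns requires 1·y_production + 4·y_budget = 21, 4·y_production + 2·y_budget = 28.
This yields shadow prices y_production = 5, y_budget = 4.
Reduced cost of TV spots: c₃ − yᵀa₃ = 25 − (5·3 + 4·3) = 25 − 27 = -2.

-2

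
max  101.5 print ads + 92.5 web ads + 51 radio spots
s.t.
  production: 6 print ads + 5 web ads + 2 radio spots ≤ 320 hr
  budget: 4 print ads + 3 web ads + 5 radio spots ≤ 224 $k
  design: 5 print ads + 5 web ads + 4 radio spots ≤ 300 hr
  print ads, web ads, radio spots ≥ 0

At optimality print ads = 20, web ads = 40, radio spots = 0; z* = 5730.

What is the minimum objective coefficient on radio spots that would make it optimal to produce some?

56

At the optimum: production uses 320 of 320 (binding); budget uses 200 of 224 (slack = 24); design uses 300 of 300 (binding).
Slack constraints have shadow price 0 (complementary slackness).
Dual feasibility on the basic columns requires 6·y_production + 5·y_design = 101.5, 5·y_production + 5·y_design = 92.5.
This yields shadow prices y_production = 9, y_design = 9.5.
radio spots enters the basis when its profit ≥ yᵀa₃ = 9·2 + 9.5·4 = 56.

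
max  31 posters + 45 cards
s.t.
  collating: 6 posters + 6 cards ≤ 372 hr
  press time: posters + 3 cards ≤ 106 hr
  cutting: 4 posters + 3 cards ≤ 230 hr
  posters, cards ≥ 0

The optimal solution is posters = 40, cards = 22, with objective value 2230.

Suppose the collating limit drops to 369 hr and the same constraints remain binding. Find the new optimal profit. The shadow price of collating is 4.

2218

Δb = -3, so new z* = 2230 + (4)·(-3) = 2230 − 12 = 2218.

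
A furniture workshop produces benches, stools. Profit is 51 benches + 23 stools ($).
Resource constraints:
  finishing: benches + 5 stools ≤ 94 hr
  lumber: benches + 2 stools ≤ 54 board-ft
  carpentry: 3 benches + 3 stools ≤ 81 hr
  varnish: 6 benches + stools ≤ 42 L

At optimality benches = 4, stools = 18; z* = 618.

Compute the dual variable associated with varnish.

8

Binding: finishing and varnish. Non-binding: lumber (14 unused), carpentry (15 unused).
Since lumber, carpentry are not tight, their duals are 0.
From A_Bᵀ y = c: 1·y_finishing + 6·y_varnish = 51; 5·y_finishing + 1·y_varnish = 23.
This yields shadow prices y_finishing = 3, y_varnish = 8.
Shadow price of varnish = 8.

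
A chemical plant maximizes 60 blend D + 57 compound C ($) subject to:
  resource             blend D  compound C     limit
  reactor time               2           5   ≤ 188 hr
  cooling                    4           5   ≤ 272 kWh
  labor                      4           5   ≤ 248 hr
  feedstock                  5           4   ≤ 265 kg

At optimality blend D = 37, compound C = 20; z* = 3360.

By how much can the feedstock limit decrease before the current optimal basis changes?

12.6

Binding constraints: labor, feedstock. The basis is B = [[4,5],[5,4]] with det -9.
Per unit decrease in feedstock, x* moves by d = (-0.5556, 0.4444).
The basis stays optimal until reactor time becomes binding; allowable decrease = 12.6 kg.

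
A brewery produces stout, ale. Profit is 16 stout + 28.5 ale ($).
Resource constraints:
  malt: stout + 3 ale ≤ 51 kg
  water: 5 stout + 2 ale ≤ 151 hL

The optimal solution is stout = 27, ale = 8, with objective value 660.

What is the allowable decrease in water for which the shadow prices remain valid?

117

Binding constraints: malt, water. The basis is B = [[1,3],[5,2]] with det -13.
Per unit decrease in water, x* moves by d = (-0.2308, 0.0769).
The basis stays optimal until stout reaches 0; allowable decrease = 117 hL.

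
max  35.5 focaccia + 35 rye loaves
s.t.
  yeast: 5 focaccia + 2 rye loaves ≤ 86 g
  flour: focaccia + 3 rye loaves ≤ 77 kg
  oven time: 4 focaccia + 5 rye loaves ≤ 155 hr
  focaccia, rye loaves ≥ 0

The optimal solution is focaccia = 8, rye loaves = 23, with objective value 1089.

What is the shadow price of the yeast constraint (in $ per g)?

Binding: yeast and flour. Non-binding: oven time (8 unused).
Slack constraints have shadow price 0 (complementary slackness).
The binding rows give the dual system: 5·y_yeast + 1·y_flour = 35.5 and 2·y_yeast + 3·y_flour = 35.
→ y_yeast = 5.5 and y_flour = 8.
Shadow price of yeast = 5.5.

5.5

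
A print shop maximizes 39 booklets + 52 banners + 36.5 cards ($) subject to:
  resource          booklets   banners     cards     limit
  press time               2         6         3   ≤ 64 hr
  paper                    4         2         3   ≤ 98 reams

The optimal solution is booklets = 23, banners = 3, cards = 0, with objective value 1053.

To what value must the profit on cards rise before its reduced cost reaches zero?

Check each constraint at x*: press time 64/64 (tight); paper 98/98 (tight).
From A_Bᵀ y = c: 2·y_press time + 4·y_paper = 39; 6·y_press time + 2·y_paper = 52.
→ y_press time = 6.5 and y_paper = 6.5.
cards enters the basis when its profit ≥ yᵀa₃ = 6.5·3 + 6.5·3 = 39.

39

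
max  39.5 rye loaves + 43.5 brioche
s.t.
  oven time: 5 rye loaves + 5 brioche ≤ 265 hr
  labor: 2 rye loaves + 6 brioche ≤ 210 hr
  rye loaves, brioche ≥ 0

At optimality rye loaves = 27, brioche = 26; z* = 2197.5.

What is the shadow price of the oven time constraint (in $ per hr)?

Check each constraint at x*: oven time 265/265 (tight); labor 210/210 (tight).
Dual feasibility on the basic columns requires 5·y_oven time + 2·y_labor = 39.5, 5·y_oven time + 6·y_labor = 43.5.
→ y_oven time = 7.5 and y_labor = 1.
Shadow price of oven time = 7.5.

7.5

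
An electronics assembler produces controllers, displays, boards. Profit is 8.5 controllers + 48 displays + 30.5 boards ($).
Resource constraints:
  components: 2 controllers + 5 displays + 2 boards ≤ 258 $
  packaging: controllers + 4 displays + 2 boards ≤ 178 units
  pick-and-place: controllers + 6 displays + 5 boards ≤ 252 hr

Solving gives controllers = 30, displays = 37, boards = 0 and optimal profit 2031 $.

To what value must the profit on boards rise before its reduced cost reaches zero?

38

At the optimum: components uses 245 of 258 (slack = 13); packaging uses 178 of 178 (binding); pick-and-place uses 252 of 252 (binding).
Slack constraints have shadow price 0 (complementary slackness).
Dual feasibility on the basic columns requires 1·y_packaging + 1·y_pick-and-place = 8.5, 4·y_packaging + 6·y_pick-and-place = 48.
Solving: y_packaging = 1.5, y_pick-and-place = 7.
boards enters the basis when its profit ≥ yᵀa₃ = 1.5·2 + 7·5 = 38.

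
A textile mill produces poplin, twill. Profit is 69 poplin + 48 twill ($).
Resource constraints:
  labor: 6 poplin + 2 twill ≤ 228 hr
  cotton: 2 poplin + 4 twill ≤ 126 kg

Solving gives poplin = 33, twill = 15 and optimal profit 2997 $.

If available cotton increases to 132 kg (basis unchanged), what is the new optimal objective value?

Check each constraint at x*: labor 228/228 (tight); cotton 126/126 (tight).
The binding rows give the dual system: 6·y_labor + 2·y_cotton = 69 and 2·y_labor + 4·y_cotton = 48.
→ y_labor = 9 and y_cotton = 7.5.
Δz = y_cotton·Δb = 7.5 × (6) = 45, so new z* = 2997 + 45 = 3042.

3042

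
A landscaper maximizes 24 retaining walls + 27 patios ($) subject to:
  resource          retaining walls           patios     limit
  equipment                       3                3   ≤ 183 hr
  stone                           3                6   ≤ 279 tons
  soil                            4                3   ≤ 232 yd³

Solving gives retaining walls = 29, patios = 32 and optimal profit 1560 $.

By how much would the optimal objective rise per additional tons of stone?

1

Binding: equipment and stone. Non-binding: soil (20 unused).
Slack constraints have shadow price 0 (complementary slackness).
The binding rows give the dual system: 3·y_equipment + 3·y_stone = 24 and 3·y_equipment + 6·y_stone = 27.
→ y_equipment = 7 and y_stone = 1.
Shadow price of stone = 1.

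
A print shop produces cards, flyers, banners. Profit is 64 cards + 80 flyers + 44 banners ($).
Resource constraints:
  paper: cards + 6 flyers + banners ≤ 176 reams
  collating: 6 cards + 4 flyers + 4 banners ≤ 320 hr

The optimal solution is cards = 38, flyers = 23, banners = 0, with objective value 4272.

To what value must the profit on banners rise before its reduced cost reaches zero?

Check each constraint at x*: paper 176/176 (tight); collating 320/320 (tight).
From A_Bᵀ y = c: 1·y_paper + 6·y_collating = 64; 6·y_paper + 4·y_collating = 80.
This yields shadow prices y_paper = 7, y_collating = 9.5.
banners enters the basis when its profit ≥ yᵀa₃ = 7·1 + 9.5·4 = 45.

45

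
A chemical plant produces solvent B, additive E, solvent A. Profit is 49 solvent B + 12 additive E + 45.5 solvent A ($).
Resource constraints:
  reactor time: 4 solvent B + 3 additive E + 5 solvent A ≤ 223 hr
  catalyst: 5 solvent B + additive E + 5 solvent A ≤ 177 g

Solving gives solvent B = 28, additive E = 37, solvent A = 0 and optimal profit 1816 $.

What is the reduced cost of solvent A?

-4.5

Check each constraint at x*: reactor time 223/223 (tight); catalyst 177/177 (tight).
From A_Bᵀ y = c: 4·y_reactor time + 5·y_catalyst = 49; 3·y_reactor time + 1·y_catalyst = 12.
→ y_reactor time = 1 and y_catalyst = 9.
Reduced cost of solvent A: c₃ − yᵀa₃ = 45.5 − (1·5 + 9·5) = 45.5 − 50 = -4.5.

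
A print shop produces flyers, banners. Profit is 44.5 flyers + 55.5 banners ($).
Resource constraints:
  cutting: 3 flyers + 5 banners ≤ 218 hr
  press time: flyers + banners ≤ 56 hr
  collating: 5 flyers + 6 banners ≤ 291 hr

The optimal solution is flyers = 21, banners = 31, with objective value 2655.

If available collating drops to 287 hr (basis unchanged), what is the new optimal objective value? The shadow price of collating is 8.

2623

Δb = -4, so new z* = 2655 + (8)·(-4) = 2655 − 32 = 2623.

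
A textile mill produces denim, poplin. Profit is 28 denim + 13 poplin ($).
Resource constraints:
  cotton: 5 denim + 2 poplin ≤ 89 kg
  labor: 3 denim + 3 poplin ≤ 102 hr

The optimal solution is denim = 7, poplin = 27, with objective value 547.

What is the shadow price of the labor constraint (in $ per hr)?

Check each constraint at x*: cotton 89/89 (tight); labor 102/102 (tight).
Dual feasibility on the basic columns requires 5·y_cotton + 3·y_labor = 28, 2·y_cotton + 3·y_labor = 13.
Solving: y_cotton = 5, y_labor = 1.
Shadow price of labor = 1.

1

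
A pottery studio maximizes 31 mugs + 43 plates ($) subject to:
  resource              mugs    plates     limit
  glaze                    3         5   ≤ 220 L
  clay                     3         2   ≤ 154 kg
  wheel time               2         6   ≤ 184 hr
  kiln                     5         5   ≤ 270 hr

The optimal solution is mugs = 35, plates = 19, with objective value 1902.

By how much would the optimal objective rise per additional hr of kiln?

5

Check each constraint at x*: glaze 200/220 (slack 20); clay 143/154 (slack 11); wheel time 184/184 (tight); kiln 270/270 (tight).
Slack constraints have shadow price 0 (complementary slackness).
The binding rows give the dual system: 2·y_wheel time + 5·y_kiln = 31 and 6·y_wheel time + 5·y_kiln = 43.
This yields shadow prices y_wheel time = 3, y_kiln = 5.
Shadow price of kiln = 5.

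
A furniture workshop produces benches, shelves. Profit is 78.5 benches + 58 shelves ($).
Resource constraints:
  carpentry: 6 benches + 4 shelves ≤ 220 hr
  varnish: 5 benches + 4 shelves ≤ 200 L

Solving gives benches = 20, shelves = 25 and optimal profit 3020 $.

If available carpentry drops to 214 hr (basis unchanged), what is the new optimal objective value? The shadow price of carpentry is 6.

Δb = -6, so new z* = 3020 + (6)·(-6) = 3020 − 36 = 2984.

2984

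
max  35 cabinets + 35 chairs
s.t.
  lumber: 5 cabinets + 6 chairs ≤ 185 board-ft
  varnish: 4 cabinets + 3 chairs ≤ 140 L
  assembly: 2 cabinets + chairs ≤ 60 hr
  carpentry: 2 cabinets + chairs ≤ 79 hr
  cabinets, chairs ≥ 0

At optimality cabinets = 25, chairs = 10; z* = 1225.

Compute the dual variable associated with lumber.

5

At the optimum: lumber uses 185 of 185 (binding); varnish uses 130 of 140 (slack = 10); assembly uses 60 of 60 (binding); carpentry uses 60 of 79 (slack = 19).
By complementary slackness, y = 0 for the non-binding constraints.
The binding rows give the dual system: 5·y_lumber + 2·y_assembly = 35 and 6·y_lumber + 1·y_assembly = 35.
Solving: y_lumber = 5, y_assembly = 5.
Shadow price of lumber = 5.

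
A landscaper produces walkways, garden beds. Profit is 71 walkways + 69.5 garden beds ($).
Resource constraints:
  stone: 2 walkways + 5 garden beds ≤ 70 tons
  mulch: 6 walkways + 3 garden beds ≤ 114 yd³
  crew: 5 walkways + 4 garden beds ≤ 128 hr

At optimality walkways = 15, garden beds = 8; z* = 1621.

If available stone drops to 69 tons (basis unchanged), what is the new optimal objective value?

1612.5

At the optimum: stone uses 70 of 70 (binding); mulch uses 114 of 114 (binding); crew uses 107 of 128 (slack = 21).
Slack constraints have shadow price 0 (complementary slackness).
From A_Bᵀ y = c: 2·y_stone + 6·y_mulch = 71; 5·y_stone + 3·y_mulch = 69.5.
Solving: y_stone = 8.5, y_mulch = 9.
Δz = y_stone·Δb = 8.5 × (-1) = -8.5, so new z* = 1621 − 8.5 = 1612.5.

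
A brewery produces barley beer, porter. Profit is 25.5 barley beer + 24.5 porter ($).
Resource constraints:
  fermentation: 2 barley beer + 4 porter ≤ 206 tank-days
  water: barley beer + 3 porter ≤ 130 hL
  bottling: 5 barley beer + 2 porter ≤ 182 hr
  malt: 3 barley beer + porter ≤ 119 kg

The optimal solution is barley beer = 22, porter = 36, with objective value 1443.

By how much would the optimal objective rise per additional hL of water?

5.5

Binding: water and bottling. Non-binding: fermentation (18 unused), malt (17 unused).
Since fermentation, malt are not tight, their duals are 0.
The binding rows give the dual system: 1·y_water + 5·y_bottling = 25.5 and 3·y_water + 2·y_bottling = 24.5.
Solving: y_water = 5.5, y_bottling = 4.
Shadow price of water = 5.5.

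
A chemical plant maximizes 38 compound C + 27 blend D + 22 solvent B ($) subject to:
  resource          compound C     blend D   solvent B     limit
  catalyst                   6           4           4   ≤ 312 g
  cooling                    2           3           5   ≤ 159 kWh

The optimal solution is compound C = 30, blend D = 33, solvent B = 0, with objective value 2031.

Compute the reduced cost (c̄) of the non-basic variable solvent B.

At the optimum: catalyst uses 312 of 312 (binding); cooling uses 159 of 159 (binding).
From A_Bᵀ y = c: 6·y_catalyst + 2·y_cooling = 38; 4·y_catalyst + 3·y_cooling = 27.
→ y_catalyst = 6 and y_cooling = 1.
Reduced cost of solvent B: c₃ − yᵀa₃ = 22 − (6·4 + 1·5) = 22 − 29 = -7.

-7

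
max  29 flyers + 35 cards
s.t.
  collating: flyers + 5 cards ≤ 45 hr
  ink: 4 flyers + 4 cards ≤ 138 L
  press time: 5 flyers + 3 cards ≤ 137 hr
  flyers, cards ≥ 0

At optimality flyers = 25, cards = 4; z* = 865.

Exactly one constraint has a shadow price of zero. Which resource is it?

ink

collating: 45/45 (binding)
ink: 116/138 (slack 22)
press time: 137/137 (binding)
By complementary slackness, a constraint with positive slack has shadow price 0 → ink.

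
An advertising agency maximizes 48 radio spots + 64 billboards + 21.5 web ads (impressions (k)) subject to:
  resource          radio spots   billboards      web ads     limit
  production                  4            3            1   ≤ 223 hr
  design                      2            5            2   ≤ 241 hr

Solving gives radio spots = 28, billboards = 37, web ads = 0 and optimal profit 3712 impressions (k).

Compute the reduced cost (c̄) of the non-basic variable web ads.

-2.5

Both production and design are binding at x*.
From A_Bᵀ y = c: 4·y_production + 2·y_design = 48; 3·y_production + 5·y_design = 64.
→ y_production = 8 and y_design = 8.
Reduced cost of web ads: c₃ − yᵀa₃ = 21.5 − (8·1 + 8·2) = 21.5 − 24 = -2.5.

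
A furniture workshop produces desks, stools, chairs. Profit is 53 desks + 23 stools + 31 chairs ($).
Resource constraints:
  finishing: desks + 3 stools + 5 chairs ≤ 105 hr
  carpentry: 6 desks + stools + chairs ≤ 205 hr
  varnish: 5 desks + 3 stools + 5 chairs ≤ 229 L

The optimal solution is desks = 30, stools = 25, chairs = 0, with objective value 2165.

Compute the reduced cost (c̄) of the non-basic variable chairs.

-2

At the optimum: finishing uses 105 of 105 (binding); carpentry uses 205 of 205 (binding); varnish uses 225 of 229 (slack = 4).
Slack constraints have shadow price 0 (complementary slackness).
The binding rows give the dual system: 1·y_finishing + 6·y_carpentry = 53 and 3·y_finishing + 1·y_carpentry = 23.
This yields shadow prices y_finishing = 5, y_carpentry = 8.
Reduced cost of chairs: c₃ − yᵀa₃ = 31 − (5·5 + 8·1) = 31 − 33 = -2.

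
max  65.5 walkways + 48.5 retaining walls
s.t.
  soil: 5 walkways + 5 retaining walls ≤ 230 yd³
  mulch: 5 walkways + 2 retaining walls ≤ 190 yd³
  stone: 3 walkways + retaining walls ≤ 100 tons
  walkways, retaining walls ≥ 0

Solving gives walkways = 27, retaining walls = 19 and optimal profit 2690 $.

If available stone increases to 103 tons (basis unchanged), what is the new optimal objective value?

At the optimum: soil uses 230 of 230 (binding); mulch uses 173 of 190 (slack = 17); stone uses 100 of 100 (binding).
By complementary slackness, y = 0 for the non-binding constraint.
Dual feasibility on the basic columns requires 5·y_soil + 3·y_stone = 65.5, 5·y_soil + 1·y_stone = 48.5.
→ y_soil = 8 and y_stone = 8.5.
Δz = y_stone·Δb = 8.5 × (3) = 25.5, so new z* = 2690 + 25.5 = 2715.5.

2715.5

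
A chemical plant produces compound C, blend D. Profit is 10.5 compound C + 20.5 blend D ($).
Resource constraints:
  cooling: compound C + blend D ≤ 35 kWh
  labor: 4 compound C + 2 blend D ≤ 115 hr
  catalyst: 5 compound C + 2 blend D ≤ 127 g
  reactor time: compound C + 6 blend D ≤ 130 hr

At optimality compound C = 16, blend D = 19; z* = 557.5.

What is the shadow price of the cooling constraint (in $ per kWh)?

8.5

Check each constraint at x*: cooling 35/35 (tight); labor 102/115 (slack 13); catalyst 118/127 (slack 9); reactor time 130/130 (tight).
Since labor, catalyst are not tight, their duals are 0.
Dual feasibility on the basic columns requires 1·y_cooling + 1·y_reactor time = 10.5, 1·y_cooling + 6·y_reactor time = 20.5.
→ y_cooling = 8.5 and y_reactor time = 2.
Shadow price of cooling = 8.5.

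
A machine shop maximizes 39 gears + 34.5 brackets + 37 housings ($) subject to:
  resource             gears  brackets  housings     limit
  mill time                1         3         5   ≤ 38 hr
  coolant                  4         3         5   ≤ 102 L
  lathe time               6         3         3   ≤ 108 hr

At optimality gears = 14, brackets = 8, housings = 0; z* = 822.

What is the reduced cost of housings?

Check each constraint at x*: mill time 38/38 (tight); coolant 80/102 (slack 22); lathe time 108/108 (tight).
Slack constraints have shadow price 0 (complementary slackness).
The binding rows give the dual system: 1·y_mill time + 6·y_lathe time = 39 and 3·y_mill time + 3·y_lathe time = 34.5.
Solving: y_mill time = 6, y_lathe time = 5.5.
Reduced cost of housings: c₃ − yᵀa₃ = 37 − (6·5 + 5.5·3) = 37 − 46.5 = -9.5.

-9.5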